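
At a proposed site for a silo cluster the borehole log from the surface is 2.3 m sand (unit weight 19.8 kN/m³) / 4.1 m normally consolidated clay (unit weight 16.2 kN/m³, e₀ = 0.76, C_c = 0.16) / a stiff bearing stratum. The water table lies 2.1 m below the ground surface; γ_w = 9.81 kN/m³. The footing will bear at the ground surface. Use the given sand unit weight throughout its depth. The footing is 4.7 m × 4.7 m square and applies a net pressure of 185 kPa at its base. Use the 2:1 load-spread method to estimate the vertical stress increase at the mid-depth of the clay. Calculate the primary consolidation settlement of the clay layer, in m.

Mid-depth of clay below the ground surface: z = 2.3 + 4.1/2 = 4.35 m.
Total vertical stress at mid-clay: σ_v = 19.8×2.3 + 16.2×2.05 = 78.75 kPa.
Pore pressure: u = 9.81×(4.35 − 2.1) = 22.073 kPa.
Initial effective stress: σ'_0 = σ_v − u = 78.75 − 22.073 = 56.677 kPa.
Stress increase at mid-clay by the 2:1 spreading method:
Δσ = qBL/((B+z)(L+z)) = 185×4.7×4.7/((4.7+4.35)(4.7+4.35)) = 49.897 kPa
Final effective stress: σ'_f = σ'_0 + Δσ = 56.677 + 49.897 = 106.57 kPa.
Normally consolidated clay, so the full stress increment lies on the virgin compression line:
S_c = C_c·H/(1+e₀)·log₁₀(σ'_f/σ'_0) = 0.16×4.1/(1+0.76)×log₁₀(106.57/56.677)
    = 0.37273 × 0.27423 = 0.1022 m

S_c ≈ 0.102 m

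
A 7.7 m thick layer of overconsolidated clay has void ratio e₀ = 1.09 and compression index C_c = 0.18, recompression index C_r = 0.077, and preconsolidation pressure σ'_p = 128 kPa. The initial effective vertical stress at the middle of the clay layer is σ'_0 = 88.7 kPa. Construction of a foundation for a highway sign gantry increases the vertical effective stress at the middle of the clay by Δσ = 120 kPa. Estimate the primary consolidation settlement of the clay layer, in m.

S_c ≈ 0.186 m

Final effective stress: σ'_f = 88.7 + 120 = 208.7 kPa.
σ'_f = 208.7 > σ'_p = 128 kPa, so the stress path crosses the preconsolidation pressure — recompression up to σ'_p, then virgin compression beyond:
S_c = H/(1+e₀)·[C_r·log₁₀(σ'_p/σ'_0) + C_c·log₁₀(σ'_f/σ'_p)]
    = 7.7/2.09 × [0.077×log₁₀(128/88.7) + 0.18×log₁₀(208.7/128)]
    = 3.6842 × [0.012265 + 0.038216] = 0.186 m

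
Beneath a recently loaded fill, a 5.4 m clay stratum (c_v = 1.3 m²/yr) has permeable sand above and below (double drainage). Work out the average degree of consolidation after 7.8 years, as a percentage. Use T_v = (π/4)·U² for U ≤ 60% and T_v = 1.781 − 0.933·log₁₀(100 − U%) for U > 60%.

U ≈ 97.4 %

Drainage path length: H_d = H/2 = 2.7 m (double drainage).
T_v = c_v·t/H_d² = 1.3×7.8/2.7² = 1.3909.
T_v = 1.3909 corresponds to the U > 60% branch:
U = 1 − 10^((1.781 − T_v)/0.933)/100 = 0.9738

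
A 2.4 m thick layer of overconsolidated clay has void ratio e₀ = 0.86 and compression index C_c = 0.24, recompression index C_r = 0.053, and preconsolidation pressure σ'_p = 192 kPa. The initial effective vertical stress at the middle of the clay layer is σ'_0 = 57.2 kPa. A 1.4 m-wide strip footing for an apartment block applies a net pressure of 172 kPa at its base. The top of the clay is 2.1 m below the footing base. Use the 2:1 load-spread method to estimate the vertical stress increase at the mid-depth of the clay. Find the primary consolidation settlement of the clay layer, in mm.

S_c ≈ 19 mm

Mid-depth of clay below the footing base: z = 2.1 + 2.4/2 = 3.3 m.
Stress increase at mid-clay by the 2:1 spreading method:
Δσ = qB/(B+z) = 172×1.4/(1.4+3.3) = 51.234 kPa
Final effective stress: σ'_f = 57.2 + 51.234 = 108.43 kPa.
σ'_f = 108.43 ≤ σ'_p = 192 kPa, so the clay remains overconsolidated and only the recompression index applies:
S_c = C_r·H/(1+e₀)·log₁₀(σ'_f/σ'_0) = 0.053×2.4/1.86×log₁₀(108.43/57.2)
    = 0.068386 × 0.27775 = 0.01899 m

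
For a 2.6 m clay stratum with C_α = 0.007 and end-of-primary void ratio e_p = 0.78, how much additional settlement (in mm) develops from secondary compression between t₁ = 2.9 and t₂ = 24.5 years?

S_s ≈ 9.48 mm

Secondary compression: S_s = C_α·H/(1+e_p)·log₁₀(t₂/t₁)
S_s = 0.007×2.6/(1+0.78)×log₁₀(24.5/2.9)
    = 0.01022 × 0.9268 = 0.009476 m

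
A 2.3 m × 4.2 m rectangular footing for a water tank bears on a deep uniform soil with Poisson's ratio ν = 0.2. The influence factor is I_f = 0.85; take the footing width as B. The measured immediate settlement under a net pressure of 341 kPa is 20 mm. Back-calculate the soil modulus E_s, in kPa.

E_s ≈ 32000 kPa

S_e = q·B·(1−ν²)/E_s · I_f  ⇒  E_s = q·B·(1−ν²)·I_f / S_e.
E_s = 341 × 2.3 × 0.96 × 0.85 / 0.02 = 32000 kPa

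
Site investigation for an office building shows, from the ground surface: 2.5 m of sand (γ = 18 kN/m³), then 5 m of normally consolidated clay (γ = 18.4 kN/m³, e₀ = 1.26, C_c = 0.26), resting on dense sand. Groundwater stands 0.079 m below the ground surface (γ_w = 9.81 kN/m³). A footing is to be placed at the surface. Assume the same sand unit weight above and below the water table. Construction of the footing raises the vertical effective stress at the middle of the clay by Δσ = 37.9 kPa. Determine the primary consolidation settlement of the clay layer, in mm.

S_c ≈ 159 mm

Mid-depth of clay below the ground surface: z = 2.5 + 5/2 = 5 m.
Total vertical stress at mid-clay: σ_v = 18×2.5 + 18.4×2.5 = 91 kPa.
Pore pressure: u = 9.81×(5 − 0.079) = 48.275 kPa.
Initial effective stress: σ'_0 = σ_v − u = 91 − 48.275 = 42.725 kPa.
Final effective stress: σ'_f = σ'_0 + Δσ = 42.725 + 37.9 = 80.625 kPa.
Normally consolidated clay, so the full stress increment lies on the virgin compression line:
S_c = C_c·H/(1+e₀)·log₁₀(σ'_f/σ'_0) = 0.26×5/(1+1.26)×log₁₀(80.625/42.725)
    = 0.57522 × 0.27579 = 0.1586 m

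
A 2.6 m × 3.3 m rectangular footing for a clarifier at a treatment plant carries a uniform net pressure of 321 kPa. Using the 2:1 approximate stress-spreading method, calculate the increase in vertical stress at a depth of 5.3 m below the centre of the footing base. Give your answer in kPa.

Δσ_z ≈ 40.5 kPa

By the 2:1 method the load spreads at 1 horizontal : 2 vertical, so at depth z the loaded area has grown by z in each plan dimension:
Δσ = qBL/((B+z)(L+z)) = 321×2.6×3.3/((2.6+5.3)(3.3+5.3)) = 40.538 kPa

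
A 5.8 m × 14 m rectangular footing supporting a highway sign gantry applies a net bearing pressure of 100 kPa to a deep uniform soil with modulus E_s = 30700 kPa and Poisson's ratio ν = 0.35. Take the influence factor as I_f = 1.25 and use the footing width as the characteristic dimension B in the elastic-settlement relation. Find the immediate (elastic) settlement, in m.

S_e ≈ 0.0207 m

Immediate (elastic) settlement: S_e = q·B·(1−ν²)/E_s · I_f.
S_e = 100 × 5.8 × (1 − 0.35²) / 30700 × 1.25
    = 100 × 5.8 × 0.8775 / 30700 × 1.25
    = 0.02072 m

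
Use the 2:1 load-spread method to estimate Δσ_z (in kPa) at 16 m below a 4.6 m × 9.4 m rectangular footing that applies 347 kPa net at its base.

By the 2:1 method the load spreads at 1 horizontal : 2 vertical, so at depth z the loaded area has grown by z in each plan dimension:
Δσ = qBL/((B+z)(L+z)) = 347×4.6×9.4/((4.6+16)(9.4+16)) = 28.676 kPa

Δσ_z ≈ 28.7 kPa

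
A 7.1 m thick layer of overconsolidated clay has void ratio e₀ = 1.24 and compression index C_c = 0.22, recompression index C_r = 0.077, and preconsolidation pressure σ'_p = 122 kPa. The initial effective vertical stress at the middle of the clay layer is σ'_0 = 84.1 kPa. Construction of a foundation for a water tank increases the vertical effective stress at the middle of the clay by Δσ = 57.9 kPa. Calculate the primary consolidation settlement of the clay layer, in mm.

S_c ≈ 85.4 mm

Final effective stress: σ'_f = 84.1 + 57.9 = 142 kPa.
σ'_f = 142 > σ'_p = 122 kPa, so the stress path crosses the preconsolidation pressure — recompression up to σ'_p, then virgin compression beyond:
S_c = H/(1+e₀)·[C_r·log₁₀(σ'_p/σ'_0) + C_c·log₁₀(σ'_f/σ'_p)]
    = 7.1/2.24 × [0.077×log₁₀(122/84.1) + 0.22×log₁₀(142/122)]
    = 3.1696 × [0.01244 + 0.014504] = 0.0854 m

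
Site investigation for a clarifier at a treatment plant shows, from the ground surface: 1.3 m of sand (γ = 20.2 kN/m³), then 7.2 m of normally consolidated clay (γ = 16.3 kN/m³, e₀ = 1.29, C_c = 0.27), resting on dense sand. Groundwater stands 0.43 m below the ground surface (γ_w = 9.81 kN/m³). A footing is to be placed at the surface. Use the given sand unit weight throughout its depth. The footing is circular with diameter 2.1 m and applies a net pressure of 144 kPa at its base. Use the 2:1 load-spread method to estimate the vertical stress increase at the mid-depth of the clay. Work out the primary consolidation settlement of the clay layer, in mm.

S_c ≈ 101 mm

Mid-depth of clay below the ground surface: z = 1.3 + 7.2/2 = 4.9 m.
Total vertical stress at mid-clay: σ_v = 20.2×1.3 + 16.3×3.6 = 84.94 kPa.
Pore pressure: u = 9.81×(4.9 − 0.43) = 43.851 kPa.
Initial effective stress: σ'_0 = σ_v − u = 84.94 − 43.851 = 41.089 kPa.
Stress increase at mid-clay by the 2:1 spreading method:
Δσ ≈ qD²/(D+z)² = 144×2.1²/(2.1+4.9)² = 12.96 kPa
Final effective stress: σ'_f = σ'_0 + Δσ = 41.089 + 12.96 = 54.049 kPa.
Normally consolidated clay, so the full stress increment lies on the virgin compression line:
S_c = C_c·H/(1+e₀)·log₁₀(σ'_f/σ'_0) = 0.27×7.2/(1+1.29)×log₁₀(54.049/41.089)
    = 0.84891 × 0.11906 = 0.1011 m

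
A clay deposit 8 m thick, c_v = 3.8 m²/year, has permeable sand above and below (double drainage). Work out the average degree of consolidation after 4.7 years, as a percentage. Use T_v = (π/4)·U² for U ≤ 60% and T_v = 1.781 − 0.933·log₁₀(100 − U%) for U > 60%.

Drainage path length: H_d = H/2 = 4 m (double drainage).
T_v = c_v·t/H_d² = 3.8×4.7/4² = 1.1162.
T_v = 1.1162 corresponds to the U > 60% branch:
U = 1 − 10^((1.781 − T_v)/0.933)/100 = 0.9484

U ≈ 94.8 %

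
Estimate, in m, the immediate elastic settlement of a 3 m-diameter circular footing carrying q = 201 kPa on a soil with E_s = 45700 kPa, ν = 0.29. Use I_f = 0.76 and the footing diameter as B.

S_e ≈ 0.00918 m

Immediate (elastic) settlement: S_e = q·B·(1−ν²)/E_s · I_f.
S_e = 201 × 3 × (1 − 0.29²) / 45700 × 0.76
    = 201 × 3 × 0.9159 / 45700 × 0.76
    = 0.009185 m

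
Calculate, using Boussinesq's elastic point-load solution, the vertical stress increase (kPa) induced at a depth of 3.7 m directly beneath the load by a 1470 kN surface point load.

Δσ_z ≈ 51.3 kPa

Boussinesq vertical stress below a point load on an elastic half-space:
Δσ_z = 3P/(2πz²) · [1 + (r/z)²]^(−5/2)
r/z = 0/3.7 = 0; [1+(r/z)²]^(−5/2) = 1.
Δσ_z = 3×1470/(2π×3.7²) × 1 = 51.269 × 1 = 51.27 kPa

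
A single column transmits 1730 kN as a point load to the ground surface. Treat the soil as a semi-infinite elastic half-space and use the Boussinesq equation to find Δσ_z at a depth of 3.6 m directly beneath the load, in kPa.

Δσ_z ≈ 63.7 kPa

Boussinesq vertical stress below a point load on an elastic half-space:
Δσ_z = 3P/(2πz²) · [1 + (r/z)²]^(−5/2)
r/z = 0/3.6 = 0; [1+(r/z)²]^(−5/2) = 1.
Δσ_z = 3×1730/(2π×3.6²) × 1 = 63.736 × 1 = 63.74 kPa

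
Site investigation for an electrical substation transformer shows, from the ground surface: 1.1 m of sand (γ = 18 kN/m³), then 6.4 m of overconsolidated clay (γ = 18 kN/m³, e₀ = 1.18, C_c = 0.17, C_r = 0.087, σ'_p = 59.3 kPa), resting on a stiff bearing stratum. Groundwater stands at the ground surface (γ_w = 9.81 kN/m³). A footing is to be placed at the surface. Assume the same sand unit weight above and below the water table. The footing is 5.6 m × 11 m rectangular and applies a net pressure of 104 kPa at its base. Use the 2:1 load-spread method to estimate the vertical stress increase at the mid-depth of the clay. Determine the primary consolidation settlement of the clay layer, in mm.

S_c ≈ 116 mm

Mid-depth of clay below the ground surface: z = 1.1 + 6.4/2 = 4.3 m.
Total vertical stress at mid-clay: σ_v = 18×1.1 + 18×3.2 = 77.4 kPa.
Pore pressure: u = 9.81×(4.3 − 0) = 42.183 kPa.
Initial effective stress: σ'_0 = σ_v − u = 77.4 − 42.183 = 35.217 kPa.
Stress increase at mid-clay by the 2:1 spreading method:
Δσ = qBL/((B+z)(L+z)) = 104×5.6×11/((5.6+4.3)(11+4.3)) = 42.295 kPa
Final effective stress: σ'_f = 35.217 + 42.295 = 77.512 kPa.
σ'_f = 77.512 > σ'_p = 59.3 kPa, so the stress path crosses the preconsolidation pressure — recompression up to σ'_p, then virgin compression beyond:
S_c = H/(1+e₀)·[C_r·log₁₀(σ'_p/σ'_0) + C_c·log₁₀(σ'_f/σ'_p)]
    = 6.4/2.18 × [0.087×log₁₀(59.3/35.217) + 0.17×log₁₀(77.512/59.3)]
    = 2.9358 × [0.019688 + 0.019773] = 0.1158 m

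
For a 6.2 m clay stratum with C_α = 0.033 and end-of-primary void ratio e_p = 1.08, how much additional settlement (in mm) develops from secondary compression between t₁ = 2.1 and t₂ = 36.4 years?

Secondary compression: S_s = C_α·H/(1+e_p)·log₁₀(t₂/t₁)
S_s = 0.033×6.2/(1+1.08)×log₁₀(36.4/2.1)
    = 0.09837 × 1.239 = 0.1219 m

S_s ≈ 122 mm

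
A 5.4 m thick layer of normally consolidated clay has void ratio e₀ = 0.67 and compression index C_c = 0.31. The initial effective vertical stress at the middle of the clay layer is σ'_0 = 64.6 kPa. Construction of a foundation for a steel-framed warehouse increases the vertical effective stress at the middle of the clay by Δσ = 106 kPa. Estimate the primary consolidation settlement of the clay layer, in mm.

Final effective stress: σ'_f = σ'_0 + Δσ = 64.6 + 106 = 170.6 kPa.
Normally consolidated clay, so the full stress increment lies on the virgin compression line:
S_c = C_c·H/(1+e₀)·log₁₀(σ'_f/σ'_0) = 0.31×5.4/(1+0.67)×log₁₀(170.6/64.6)
    = 1.0024 × 0.42175 = 0.4228 m

S_c ≈ 423 mm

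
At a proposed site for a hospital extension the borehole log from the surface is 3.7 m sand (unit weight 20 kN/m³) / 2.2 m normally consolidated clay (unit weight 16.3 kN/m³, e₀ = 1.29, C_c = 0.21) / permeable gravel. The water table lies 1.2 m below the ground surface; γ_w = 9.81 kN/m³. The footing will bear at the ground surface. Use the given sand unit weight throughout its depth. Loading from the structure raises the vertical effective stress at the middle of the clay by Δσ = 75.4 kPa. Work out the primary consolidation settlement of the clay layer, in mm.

S_c ≈ 74.2 mm

Mid-depth of clay below the ground surface: z = 3.7 + 2.2/2 = 4.8 m.
Total vertical stress at mid-clay: σ_v = 20×3.7 + 16.3×1.1 = 91.93 kPa.
Pore pressure: u = 9.81×(4.8 − 1.2) = 35.316 kPa.
Initial effective stress: σ'_0 = σ_v − u = 91.93 − 35.316 = 56.614 kPa.
Final effective stress: σ'_f = σ'_0 + Δσ = 56.614 + 75.4 = 132.01 kPa.
Normally consolidated clay, so the full stress increment lies on the virgin compression line:
S_c = C_c·H/(1+e₀)·log₁₀(σ'_f/σ'_0) = 0.21×2.2/(1+1.29)×log₁₀(132.01/56.614)
    = 0.20175 × 0.36768 = 0.07418 m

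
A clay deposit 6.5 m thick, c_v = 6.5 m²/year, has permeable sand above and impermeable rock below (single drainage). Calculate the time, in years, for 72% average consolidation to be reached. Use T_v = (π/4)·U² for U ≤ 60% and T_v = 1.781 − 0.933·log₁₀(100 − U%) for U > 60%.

t ≈ 2.8 years

Drainage path length: H_d = H = 6.5 m (single drainage).
U > 60%: T_v = 1.781 − 0.933·log₁₀(100 − 72) = 0.4308.
t = T_v·H_d²/c_v = 0.4308×6.5²/6.5 = 2.8 years.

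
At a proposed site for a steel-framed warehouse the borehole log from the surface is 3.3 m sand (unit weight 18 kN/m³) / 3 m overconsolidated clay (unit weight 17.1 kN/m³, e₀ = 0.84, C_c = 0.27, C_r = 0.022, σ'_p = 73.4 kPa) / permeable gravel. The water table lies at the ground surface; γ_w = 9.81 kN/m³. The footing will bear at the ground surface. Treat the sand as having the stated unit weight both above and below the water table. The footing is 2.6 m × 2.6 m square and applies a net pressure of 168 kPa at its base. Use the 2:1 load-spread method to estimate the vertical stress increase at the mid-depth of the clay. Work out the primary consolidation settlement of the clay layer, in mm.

Mid-depth of clay below the ground surface: z = 3.3 + 3/2 = 4.8 m.
Total vertical stress at mid-clay: σ_v = 18×3.3 + 17.1×1.5 = 85.05 kPa.
Pore pressure: u = 9.81×(4.8 − 0) = 47.088 kPa.
Initial effective stress: σ'_0 = σ_v − u = 85.05 − 47.088 = 37.962 kPa.
Stress increase at mid-clay by the 2:1 spreading method:
Δσ = qBL/((B+z)(L+z)) = 168×2.6×2.6/((2.6+4.8)(2.6+4.8)) = 20.739 kPa
Final effective stress: σ'_f = 37.962 + 20.739 = 58.701 kPa.
σ'_f = 58.701 ≤ σ'_p = 73.4 kPa, so the clay remains overconsolidated and only the recompression index applies:
S_c = C_r·H/(1+e₀)·log₁₀(σ'_f/σ'_0) = 0.022×3/1.84×log₁₀(58.701/37.962)
    = 0.035869 × 0.1893 = 0.00679 m

S_c ≈ 6.79 mm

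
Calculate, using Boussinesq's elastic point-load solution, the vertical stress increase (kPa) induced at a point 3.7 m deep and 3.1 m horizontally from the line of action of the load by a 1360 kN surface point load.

Boussinesq vertical stress below a point load on an elastic half-space:
Δσ_z = 3P/(2πz²) · [1 + (r/z)²]^(−5/2)
r/z = 3.1/3.7 = 0.83784; [1+(r/z)²]^(−5/2) = 0.26462.
Δσ_z = 3×1360/(2π×3.7²) × 0.26462 = 47.433 × 0.26462 = 12.55 kPa

Δσ_z ≈ 12.6 kPa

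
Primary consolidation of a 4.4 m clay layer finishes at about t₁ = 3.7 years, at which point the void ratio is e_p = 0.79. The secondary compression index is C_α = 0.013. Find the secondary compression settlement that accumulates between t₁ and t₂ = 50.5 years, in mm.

Secondary compression: S_s = C_α·H/(1+e_p)·log₁₀(t₂/t₁)
S_s = 0.013×4.4/(1+0.79)×log₁₀(50.5/3.7)
    = 0.03196 × 1.135 = 0.03627 m

S_s ≈ 36.3 mm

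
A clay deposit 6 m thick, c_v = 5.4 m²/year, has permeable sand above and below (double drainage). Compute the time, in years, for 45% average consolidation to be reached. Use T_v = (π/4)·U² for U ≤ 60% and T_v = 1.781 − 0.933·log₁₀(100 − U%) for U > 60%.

Drainage path length: H_d = H/2 = 3 m (double drainage).
U ≤ 60%: T_v = (π/4)·U² = (π/4)×0.45² = 0.15904.
t = T_v·H_d²/c_v = 0.15904×3²/5.4 = 0.2651 years.

t ≈ 0.265 years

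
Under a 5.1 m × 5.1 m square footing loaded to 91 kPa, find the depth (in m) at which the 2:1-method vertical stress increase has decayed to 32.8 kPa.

z ≈ 3.39 m

2:1 spreading — at depth z the loaded area has grown by z in each plan dimension:
qB²/(B+z)² = Δσ_z ⇒ z = B(√(q/Δσ_z) − 1) = 5.1×(√(91/32.8) − 1) = 3.395 m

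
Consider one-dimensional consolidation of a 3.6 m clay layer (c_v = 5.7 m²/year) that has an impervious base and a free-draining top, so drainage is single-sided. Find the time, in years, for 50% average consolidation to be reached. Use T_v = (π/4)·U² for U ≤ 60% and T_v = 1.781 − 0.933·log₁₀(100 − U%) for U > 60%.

Drainage path length: H_d = H = 3.6 m (single drainage).
U ≤ 60%: T_v = (π/4)·U² = (π/4)×0.5² = 0.19635.
t = T_v·H_d²/c_v = 0.19635×3.6²/5.7 = 0.4464 years.

t ≈ 0.446 years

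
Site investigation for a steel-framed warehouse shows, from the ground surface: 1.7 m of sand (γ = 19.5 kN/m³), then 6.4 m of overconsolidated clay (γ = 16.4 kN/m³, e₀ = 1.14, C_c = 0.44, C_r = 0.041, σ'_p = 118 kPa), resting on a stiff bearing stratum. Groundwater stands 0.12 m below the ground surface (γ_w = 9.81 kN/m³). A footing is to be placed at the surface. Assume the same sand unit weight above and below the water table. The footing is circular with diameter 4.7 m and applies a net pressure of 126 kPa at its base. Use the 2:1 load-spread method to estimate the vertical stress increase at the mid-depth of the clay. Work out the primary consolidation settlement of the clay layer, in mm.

Mid-depth of clay below the ground surface: z = 1.7 + 6.4/2 = 4.9 m.
Total vertical stress at mid-clay: σ_v = 19.5×1.7 + 16.4×3.2 = 85.63 kPa.
Pore pressure: u = 9.81×(4.9 − 0.12) = 46.892 kPa.
Initial effective stress: σ'_0 = σ_v − u = 85.63 − 46.892 = 38.738 kPa.
Stress increase at mid-clay by the 2:1 spreading method:
Δσ ≈ qD²/(D+z)² = 126×4.7²/(4.7+4.9)² = 30.201 kPa
Final effective stress: σ'_f = 38.738 + 30.201 = 68.939 kPa.
σ'_f = 68.939 ≤ σ'_p = 118 kPa, so the clay remains overconsolidated and only the recompression index applies:
S_c = C_r·H/(1+e₀)·log₁₀(σ'_f/σ'_0) = 0.041×6.4/2.14×log₁₀(68.939/38.738)
    = 0.12262 × 0.25033 = 0.0307 m

S_c ≈ 30.7 mm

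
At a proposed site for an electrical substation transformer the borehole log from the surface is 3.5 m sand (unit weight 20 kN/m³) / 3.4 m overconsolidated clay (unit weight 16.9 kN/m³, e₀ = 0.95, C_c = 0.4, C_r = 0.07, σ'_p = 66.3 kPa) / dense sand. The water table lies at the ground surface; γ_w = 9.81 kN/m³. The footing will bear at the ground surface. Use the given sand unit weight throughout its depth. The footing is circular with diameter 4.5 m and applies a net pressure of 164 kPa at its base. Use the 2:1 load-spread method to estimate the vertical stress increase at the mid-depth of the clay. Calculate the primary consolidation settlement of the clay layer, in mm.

Mid-depth of clay below the ground surface: z = 3.5 + 3.4/2 = 5.2 m.
Total vertical stress at mid-clay: σ_v = 20×3.5 + 16.9×1.7 = 98.73 kPa.
Pore pressure: u = 9.81×(5.2 − 0) = 51.012 kPa.
Initial effective stress: σ'_0 = σ_v − u = 98.73 − 51.012 = 47.718 kPa.
Stress increase at mid-clay by the 2:1 spreading method:
Δσ ≈ qD²/(D+z)² = 164×4.5²/(4.5+5.2)² = 35.296 kPa
Final effective stress: σ'_f = 47.718 + 35.296 = 83.014 kPa.
σ'_f = 83.014 > σ'_p = 66.3 kPa, so the stress path crosses the preconsolidation pressure — recompression up to σ'_p, then virgin compression beyond:
S_c = H/(1+e₀)·[C_r·log₁₀(σ'_p/σ'_0) + C_c·log₁₀(σ'_f/σ'_p)]
    = 3.4/1.95 × [0.07×log₁₀(66.3/47.718) + 0.4×log₁₀(83.014/66.3)]
    = 1.7436 × [0.0099982 + 0.039055] = 0.08553 m

S_c ≈ 85.5 mm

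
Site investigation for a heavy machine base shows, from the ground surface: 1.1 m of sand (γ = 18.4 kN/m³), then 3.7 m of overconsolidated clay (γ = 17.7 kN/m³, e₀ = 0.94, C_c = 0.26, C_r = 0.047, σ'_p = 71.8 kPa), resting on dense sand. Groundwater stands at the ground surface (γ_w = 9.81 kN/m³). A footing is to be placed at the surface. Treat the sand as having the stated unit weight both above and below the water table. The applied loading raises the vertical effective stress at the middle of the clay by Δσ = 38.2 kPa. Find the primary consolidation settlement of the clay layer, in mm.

S_c ≈ 37 mm

Mid-depth of clay below the ground surface: z = 1.1 + 3.7/2 = 2.95 m.
Total vertical stress at mid-clay: σ_v = 18.4×1.1 + 17.7×1.85 = 52.985 kPa.
Pore pressure: u = 9.81×(2.95 − 0) = 28.94 kPa.
Initial effective stress: σ'_0 = σ_v − u = 52.985 − 28.94 = 24.045 kPa.
Final effective stress: σ'_f = 24.045 + 38.2 = 62.245 kPa.
σ'_f = 62.245 ≤ σ'_p = 71.8 kPa, so the clay remains overconsolidated and only the recompression index applies:
S_c = C_r·H/(1+e₀)·log₁₀(σ'_f/σ'_0) = 0.047×3.7/1.94×log₁₀(62.245/24.045)
    = 0.089638 × 0.41308 = 0.03703 m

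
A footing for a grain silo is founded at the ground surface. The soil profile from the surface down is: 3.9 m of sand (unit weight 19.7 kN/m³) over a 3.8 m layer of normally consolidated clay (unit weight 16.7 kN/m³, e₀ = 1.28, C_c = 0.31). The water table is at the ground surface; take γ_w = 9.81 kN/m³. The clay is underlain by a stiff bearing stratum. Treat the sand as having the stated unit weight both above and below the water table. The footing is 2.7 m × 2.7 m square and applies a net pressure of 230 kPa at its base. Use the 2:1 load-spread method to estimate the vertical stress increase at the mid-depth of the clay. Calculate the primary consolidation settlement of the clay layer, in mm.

Mid-depth of clay below the ground surface: z = 3.9 + 3.8/2 = 5.8 m.
Total vertical stress at mid-clay: σ_v = 19.7×3.9 + 16.7×1.9 = 108.56 kPa.
Pore pressure: u = 9.81×(5.8 − 0) = 56.898 kPa.
Initial effective stress: σ'_0 = σ_v − u = 108.56 − 56.898 = 51.662 kPa.
Stress increase at mid-clay by the 2:1 spreading method:
Δσ = qBL/((B+z)(L+z)) = 230×2.7×2.7/((2.7+5.8)(2.7+5.8)) = 23.207 kPa
Final effective stress: σ'_f = σ'_0 + Δσ = 51.662 + 23.207 = 74.869 kPa.
Normally consolidated clay, so the full stress increment lies on the virgin compression line:
S_c = C_c·H/(1+e₀)·log₁₀(σ'_f/σ'_0) = 0.31×3.8/(1+1.28)×log₁₀(74.869/51.662)
    = 0.51667 × 0.16113 = 0.08325 m

S_c ≈ 83.3 mm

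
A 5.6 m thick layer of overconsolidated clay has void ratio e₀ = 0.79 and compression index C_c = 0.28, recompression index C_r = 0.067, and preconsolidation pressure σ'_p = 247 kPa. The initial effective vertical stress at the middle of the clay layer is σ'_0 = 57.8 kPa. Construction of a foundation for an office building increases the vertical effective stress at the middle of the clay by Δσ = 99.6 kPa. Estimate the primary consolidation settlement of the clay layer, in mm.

S_c ≈ 91.2 mm

Final effective stress: σ'_f = 57.8 + 99.6 = 157.4 kPa.
σ'_f = 157.4 ≤ σ'_p = 247 kPa, so the clay remains overconsolidated and only the recompression index applies:
S_c = C_r·H/(1+e₀)·log₁₀(σ'_f/σ'_0) = 0.067×5.6/1.79×log₁₀(157.4/57.8)
    = 0.20961 × 0.43508 = 0.0912 m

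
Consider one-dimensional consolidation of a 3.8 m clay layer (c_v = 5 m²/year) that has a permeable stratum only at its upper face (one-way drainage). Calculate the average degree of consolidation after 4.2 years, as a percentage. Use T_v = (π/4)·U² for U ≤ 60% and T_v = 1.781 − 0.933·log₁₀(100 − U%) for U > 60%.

U ≈ 97.8 %

Drainage path length: H_d = H = 3.8 m (single drainage).
T_v = c_v·t/H_d² = 5×4.2/3.8² = 1.4543.
T_v = 1.4543 corresponds to the U > 60% branch:
U = 1 − 10^((1.781 − T_v)/0.933)/100 = 0.9776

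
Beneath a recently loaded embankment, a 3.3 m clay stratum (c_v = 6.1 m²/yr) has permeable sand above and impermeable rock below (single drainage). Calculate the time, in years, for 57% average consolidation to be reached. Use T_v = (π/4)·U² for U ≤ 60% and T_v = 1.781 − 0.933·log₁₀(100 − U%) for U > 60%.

t ≈ 0.456 years

Drainage path length: H_d = H = 3.3 m (single drainage).
U ≤ 60%: T_v = (π/4)·U² = (π/4)×0.57² = 0.25518.
t = T_v·H_d²/c_v = 0.25518×3.3²/6.1 = 0.4556 years.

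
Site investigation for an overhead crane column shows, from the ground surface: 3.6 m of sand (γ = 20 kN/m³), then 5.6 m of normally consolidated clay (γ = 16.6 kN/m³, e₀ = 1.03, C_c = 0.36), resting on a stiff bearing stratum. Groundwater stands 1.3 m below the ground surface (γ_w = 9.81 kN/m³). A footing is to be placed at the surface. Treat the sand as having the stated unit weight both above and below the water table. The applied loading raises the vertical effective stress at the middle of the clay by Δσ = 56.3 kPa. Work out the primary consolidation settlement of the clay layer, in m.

Mid-depth of clay below the ground surface: z = 3.6 + 5.6/2 = 6.4 m.
Total vertical stress at mid-clay: σ_v = 20×3.6 + 16.6×2.8 = 118.48 kPa.
Pore pressure: u = 9.81×(6.4 − 1.3) = 50.031 kPa.
Initial effective stress: σ'_0 = σ_v − u = 118.48 − 50.031 = 68.449 kPa.
Final effective stress: σ'_f = σ'_0 + Δσ = 68.449 + 56.3 = 124.75 kPa.
Normally consolidated clay, so the full stress increment lies on the virgin compression line:
S_c = C_c·H/(1+e₀)·log₁₀(σ'_f/σ'_0) = 0.36×5.6/(1+1.03)×log₁₀(124.75/68.449)
    = 0.9931 × 0.26067 = 0.2589 m

S_c ≈ 0.259 m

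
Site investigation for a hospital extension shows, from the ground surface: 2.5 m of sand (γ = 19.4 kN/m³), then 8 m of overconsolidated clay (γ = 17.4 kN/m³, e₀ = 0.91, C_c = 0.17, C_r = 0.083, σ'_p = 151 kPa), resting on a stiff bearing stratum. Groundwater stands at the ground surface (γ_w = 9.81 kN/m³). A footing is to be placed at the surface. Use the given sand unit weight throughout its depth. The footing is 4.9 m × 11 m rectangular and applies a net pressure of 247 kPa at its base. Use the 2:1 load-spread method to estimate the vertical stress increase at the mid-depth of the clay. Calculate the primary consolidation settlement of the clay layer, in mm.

S_c ≈ 121 mm

Mid-depth of clay below the ground surface: z = 2.5 + 8/2 = 6.5 m.
Total vertical stress at mid-clay: σ_v = 19.4×2.5 + 17.4×4 = 118.1 kPa.
Pore pressure: u = 9.81×(6.5 − 0) = 63.765 kPa.
Initial effective stress: σ'_0 = σ_v − u = 118.1 − 63.765 = 54.335 kPa.
Stress increase at mid-clay by the 2:1 spreading method:
Δσ = qBL/((B+z)(L+z)) = 247×4.9×11/((4.9+6.5)(11+6.5)) = 66.733 kPa
Final effective stress: σ'_f = 54.335 + 66.733 = 121.07 kPa.
σ'_f = 121.07 ≤ σ'_p = 151 kPa, so the clay remains overconsolidated and only the recompression index applies:
S_c = C_r·H/(1+e₀)·log₁₀(σ'_f/σ'_0) = 0.083×8/1.91×log₁₀(121.07/54.335)
    = 0.34765 × 0.34796 = 0.121 m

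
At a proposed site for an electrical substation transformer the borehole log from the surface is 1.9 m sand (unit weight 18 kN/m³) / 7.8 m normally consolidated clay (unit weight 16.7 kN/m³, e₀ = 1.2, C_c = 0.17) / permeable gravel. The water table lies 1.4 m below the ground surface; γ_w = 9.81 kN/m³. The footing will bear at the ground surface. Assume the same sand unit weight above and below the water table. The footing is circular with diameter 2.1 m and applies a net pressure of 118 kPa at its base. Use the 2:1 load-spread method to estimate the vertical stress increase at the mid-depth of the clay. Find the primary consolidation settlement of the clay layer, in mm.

Mid-depth of clay below the ground surface: z = 1.9 + 7.8/2 = 5.8 m.
Total vertical stress at mid-clay: σ_v = 18×1.9 + 16.7×3.9 = 99.33 kPa.
Pore pressure: u = 9.81×(5.8 − 1.4) = 43.164 kPa.
Initial effective stress: σ'_0 = σ_v − u = 99.33 − 43.164 = 56.166 kPa.
Stress increase at mid-clay by the 2:1 spreading method:
Δσ ≈ qD²/(D+z)² = 118×2.1²/(2.1+5.8)² = 8.3381 kPa
Final effective stress: σ'_f = σ'_0 + Δσ = 56.166 + 8.3381 = 64.504 kPa.
Normally consolidated clay, so the full stress increment lies on the virgin compression line:
S_c = C_c·H/(1+e₀)·log₁₀(σ'_f/σ'_0) = 0.17×7.8/(1+1.2)×log₁₀(64.504/56.166)
    = 0.60273 × 0.060113 = 0.03623 m

S_c ≈ 36.2 mm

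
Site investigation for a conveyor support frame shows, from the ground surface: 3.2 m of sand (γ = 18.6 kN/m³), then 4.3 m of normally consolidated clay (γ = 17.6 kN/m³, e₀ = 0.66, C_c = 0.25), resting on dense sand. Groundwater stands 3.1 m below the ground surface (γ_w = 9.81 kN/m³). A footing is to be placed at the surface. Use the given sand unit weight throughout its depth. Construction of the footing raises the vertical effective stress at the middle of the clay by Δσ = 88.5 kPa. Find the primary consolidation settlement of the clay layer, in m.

S_c ≈ 0.219 m

Mid-depth of clay below the ground surface: z = 3.2 + 4.3/2 = 5.35 m.
Total vertical stress at mid-clay: σ_v = 18.6×3.2 + 17.6×2.15 = 97.36 kPa.
Pore pressure: u = 9.81×(5.35 − 3.1) = 22.073 kPa.
Initial effective stress: σ'_0 = σ_v − u = 97.36 − 22.073 = 75.287 kPa.
Final effective stress: σ'_f = σ'_0 + Δσ = 75.287 + 88.5 = 163.79 kPa.
Normally consolidated clay, so the full stress increment lies on the virgin compression line:
S_c = C_c·H/(1+e₀)·log₁₀(σ'_f/σ'_0) = 0.25×4.3/(1+0.66)×log₁₀(163.79/75.287)
    = 0.64759 × 0.33757 = 0.2186 m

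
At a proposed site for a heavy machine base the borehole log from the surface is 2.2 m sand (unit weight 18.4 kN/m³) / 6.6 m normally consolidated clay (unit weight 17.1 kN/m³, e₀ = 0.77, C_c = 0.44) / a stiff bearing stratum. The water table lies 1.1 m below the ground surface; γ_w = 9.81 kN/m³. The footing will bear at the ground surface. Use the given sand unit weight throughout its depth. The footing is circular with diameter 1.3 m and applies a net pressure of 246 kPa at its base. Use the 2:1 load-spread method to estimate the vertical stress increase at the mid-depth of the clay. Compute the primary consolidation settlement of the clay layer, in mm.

S_c ≈ 110 mm

Mid-depth of clay below the ground surface: z = 2.2 + 6.6/2 = 5.5 m.
Total vertical stress at mid-clay: σ_v = 18.4×2.2 + 17.1×3.3 = 96.91 kPa.
Pore pressure: u = 9.81×(5.5 − 1.1) = 43.164 kPa.
Initial effective stress: σ'_0 = σ_v − u = 96.91 − 43.164 = 53.746 kPa.
Stress increase at mid-clay by the 2:1 spreading method:
Δσ ≈ qD²/(D+z)² = 246×1.3²/(1.3+5.5)² = 8.9909 kPa
Final effective stress: σ'_f = σ'_0 + Δσ = 53.746 + 8.9909 = 62.737 kPa.
Normally consolidated clay, so the full stress increment lies on the virgin compression line:
S_c = C_c·H/(1+e₀)·log₁₀(σ'_f/σ'_0) = 0.44×6.6/(1+0.77)×log₁₀(62.737/53.746)
    = 1.6407 × 0.067178 = 0.1102 m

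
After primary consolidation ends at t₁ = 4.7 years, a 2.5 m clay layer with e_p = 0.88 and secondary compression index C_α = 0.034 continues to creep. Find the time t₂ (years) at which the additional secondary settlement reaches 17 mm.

t₂ ≈ 11.2 years

S_s = C_α·H/(1+e_p)·log₁₀(t₂/t₁) ⇒ log₁₀(t₂/t₁) = S_s·(1+e_p)/(C_α·H).
log₁₀(t₂/t₁) = 0.017 × (1+0.88) / (0.034×2.5) = 0.376
t₂ = t₁ × 10^0.376 = 4.7 × 2.377 = 11.17 years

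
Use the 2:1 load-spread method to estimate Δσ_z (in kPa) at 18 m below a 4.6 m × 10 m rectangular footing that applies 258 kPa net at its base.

By the 2:1 method the load spreads at 1 horizontal : 2 vertical, so at depth z the loaded area has grown by z in each plan dimension:
Δσ = qBL/((B+z)(L+z)) = 258×4.6×10/((4.6+18)(10+18)) = 18.755 kPa

Δσ_z ≈ 18.8 kPa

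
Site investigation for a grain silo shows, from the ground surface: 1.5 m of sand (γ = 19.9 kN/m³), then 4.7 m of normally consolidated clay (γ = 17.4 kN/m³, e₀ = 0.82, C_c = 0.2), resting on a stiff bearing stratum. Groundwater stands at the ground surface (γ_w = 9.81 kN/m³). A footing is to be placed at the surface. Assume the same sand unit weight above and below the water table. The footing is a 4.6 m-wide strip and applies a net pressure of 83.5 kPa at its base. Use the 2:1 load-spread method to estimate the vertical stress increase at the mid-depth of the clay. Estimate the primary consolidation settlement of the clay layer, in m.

Mid-depth of clay below the ground surface: z = 1.5 + 4.7/2 = 3.85 m.
Total vertical stress at mid-clay: σ_v = 19.9×1.5 + 17.4×2.35 = 70.74 kPa.
Pore pressure: u = 9.81×(3.85 − 0) = 37.769 kPa.
Initial effective stress: σ'_0 = σ_v − u = 70.74 − 37.769 = 32.971 kPa.
Stress increase at mid-clay by the 2:1 spreading method:
Δσ = qB/(B+z) = 83.5×4.6/(4.6+3.85) = 45.456 kPa
Final effective stress: σ'_f = σ'_0 + Δσ = 32.971 + 45.456 = 78.427 kPa.
Normally consolidated clay, so the full stress increment lies on the virgin compression line:
S_c = C_c·H/(1+e₀)·log₁₀(σ'_f/σ'_0) = 0.2×4.7/(1+0.82)×log₁₀(78.427/32.971)
    = 0.51648 × 0.37633 = 0.1944 m

S_c ≈ 0.194 m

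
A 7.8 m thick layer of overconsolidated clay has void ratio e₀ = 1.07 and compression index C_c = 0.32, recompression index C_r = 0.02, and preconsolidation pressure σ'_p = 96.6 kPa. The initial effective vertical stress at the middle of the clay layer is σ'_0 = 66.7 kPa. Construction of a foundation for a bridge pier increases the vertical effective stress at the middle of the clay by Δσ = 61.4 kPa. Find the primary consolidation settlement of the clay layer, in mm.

Final effective stress: σ'_f = 66.7 + 61.4 = 128.1 kPa.
σ'_f = 128.1 > σ'_p = 96.6 kPa, so the stress path crosses the preconsolidation pressure — recompression up to σ'_p, then virgin compression beyond:
S_c = H/(1+e₀)·[C_r·log₁₀(σ'_p/σ'_0) + C_c·log₁₀(σ'_f/σ'_p)]
    = 7.8/2.07 × [0.02×log₁₀(96.6/66.7) + 0.32×log₁₀(128.1/96.6)]
    = 3.7681 × [0.003217 + 0.039223] = 0.1599 m

S_c ≈ 160 mm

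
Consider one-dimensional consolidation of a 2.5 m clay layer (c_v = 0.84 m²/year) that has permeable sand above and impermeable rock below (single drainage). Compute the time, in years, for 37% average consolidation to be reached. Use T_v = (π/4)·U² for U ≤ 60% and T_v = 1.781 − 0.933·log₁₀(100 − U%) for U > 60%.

Drainage path length: H_d = H = 2.5 m (single drainage).
U ≤ 60%: T_v = (π/4)·U² = (π/4)×0.37² = 0.10752.
t = T_v·H_d²/c_v = 0.10752×2.5²/0.84 = 0.8 years.

t ≈ 0.8 years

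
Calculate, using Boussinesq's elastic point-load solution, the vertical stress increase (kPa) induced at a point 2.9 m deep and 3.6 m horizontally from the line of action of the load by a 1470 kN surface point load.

Δσ_z ≈ 8.11 kPa

Boussinesq vertical stress below a point load on an elastic half-space:
Δσ_z = 3P/(2πz²) · [1 + (r/z)²]^(−5/2)
r/z = 3.6/2.9 = 1.2414; [1+(r/z)²]^(−5/2) = 0.097158.
Δσ_z = 3×1470/(2π×2.9²) × 0.097158 = 83.457 × 0.097158 = 8.109 kPa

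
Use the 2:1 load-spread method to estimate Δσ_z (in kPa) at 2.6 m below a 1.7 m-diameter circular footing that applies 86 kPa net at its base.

By the 2:1 method the load spreads at 1 horizontal : 2 vertical, so at depth z the loaded area has grown by z in each plan dimension:
Δσ ≈ qD²/(D+z)² = 86×1.7²/(1.7+2.6)² = 13.442 kPa

Δσ_z ≈ 13.4 kPa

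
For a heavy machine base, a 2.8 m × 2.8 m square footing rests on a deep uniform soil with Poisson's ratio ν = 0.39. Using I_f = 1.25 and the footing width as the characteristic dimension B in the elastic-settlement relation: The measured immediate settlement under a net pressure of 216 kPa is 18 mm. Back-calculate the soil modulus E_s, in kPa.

S_e = q·B·(1−ν²)/E_s · I_f  ⇒  E_s = q·B·(1−ν²)·I_f / S_e.
E_s = 216 × 2.8 × 0.8479 × 1.25 / 0.018 = 35610 kPa

E_s ≈ 35600 kPa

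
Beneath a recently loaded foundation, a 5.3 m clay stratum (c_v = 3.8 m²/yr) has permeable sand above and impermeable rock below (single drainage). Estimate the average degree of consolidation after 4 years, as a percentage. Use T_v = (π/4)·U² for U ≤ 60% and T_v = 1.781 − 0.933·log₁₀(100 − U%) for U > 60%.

Drainage path length: H_d = H = 5.3 m (single drainage).
T_v = c_v·t/H_d² = 3.8×4/5.3² = 0.54112.
T_v = 0.54112 corresponds to the U > 60% branch:
U = 1 − 10^((1.781 − T_v)/0.933)/100 = 0.7867

U ≈ 78.7 %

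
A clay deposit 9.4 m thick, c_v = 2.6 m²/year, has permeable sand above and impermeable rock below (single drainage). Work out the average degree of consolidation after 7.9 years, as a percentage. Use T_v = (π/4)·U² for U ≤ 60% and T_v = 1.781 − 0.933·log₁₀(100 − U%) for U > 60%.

Drainage path length: H_d = H = 9.4 m (single drainage).
T_v = c_v·t/H_d² = 2.6×7.9/9.4² = 0.23246.
T_v = 0.23246 corresponds to the U ≤ 60% branch:
U = √(4T_v/π) = 0.544

U ≈ 54.4 %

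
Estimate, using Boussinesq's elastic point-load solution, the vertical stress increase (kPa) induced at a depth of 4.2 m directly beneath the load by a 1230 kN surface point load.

Boussinesq vertical stress below a point load on an elastic half-space:
Δσ_z = 3P/(2πz²) · [1 + (r/z)²]^(−5/2)
r/z = 0/4.2 = 0; [1+(r/z)²]^(−5/2) = 1.
Δσ_z = 3×1230/(2π×4.2²) × 1 = 33.293 × 1 = 33.29 kPa

Δσ_z ≈ 33.3 kPa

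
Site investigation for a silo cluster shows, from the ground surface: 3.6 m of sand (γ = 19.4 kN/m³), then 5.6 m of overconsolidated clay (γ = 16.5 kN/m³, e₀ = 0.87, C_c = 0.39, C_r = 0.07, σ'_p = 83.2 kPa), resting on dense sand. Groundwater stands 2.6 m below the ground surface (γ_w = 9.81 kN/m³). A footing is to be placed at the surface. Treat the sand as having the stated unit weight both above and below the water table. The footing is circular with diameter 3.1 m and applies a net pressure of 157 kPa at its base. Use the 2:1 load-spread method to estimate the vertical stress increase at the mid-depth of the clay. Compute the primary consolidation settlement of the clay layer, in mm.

Mid-depth of clay below the ground surface: z = 3.6 + 5.6/2 = 6.4 m.
Total vertical stress at mid-clay: σ_v = 19.4×3.6 + 16.5×2.8 = 116.04 kPa.
Pore pressure: u = 9.81×(6.4 − 2.6) = 37.278 kPa.
Initial effective stress: σ'_0 = σ_v − u = 116.04 − 37.278 = 78.762 kPa.
Stress increase at mid-clay by the 2:1 spreading method:
Δσ ≈ qD²/(D+z)² = 157×3.1²/(3.1+6.4)² = 16.718 kPa
Final effective stress: σ'_f = 78.762 + 16.718 = 95.48 kPa.
σ'_f = 95.48 > σ'_p = 83.2 kPa, so the stress path crosses the preconsolidation pressure — recompression up to σ'_p, then virgin compression beyond:
S_c = H/(1+e₀)·[C_r·log₁₀(σ'_p/σ'_0) + C_c·log₁₀(σ'_f/σ'_p)]
    = 5.6/1.87 × [0.07×log₁₀(83.2/78.762) + 0.39×log₁₀(95.48/83.2)]
    = 2.9947 × [0.0016665 + 0.023318] = 0.07482 m

S_c ≈ 74.8 mm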